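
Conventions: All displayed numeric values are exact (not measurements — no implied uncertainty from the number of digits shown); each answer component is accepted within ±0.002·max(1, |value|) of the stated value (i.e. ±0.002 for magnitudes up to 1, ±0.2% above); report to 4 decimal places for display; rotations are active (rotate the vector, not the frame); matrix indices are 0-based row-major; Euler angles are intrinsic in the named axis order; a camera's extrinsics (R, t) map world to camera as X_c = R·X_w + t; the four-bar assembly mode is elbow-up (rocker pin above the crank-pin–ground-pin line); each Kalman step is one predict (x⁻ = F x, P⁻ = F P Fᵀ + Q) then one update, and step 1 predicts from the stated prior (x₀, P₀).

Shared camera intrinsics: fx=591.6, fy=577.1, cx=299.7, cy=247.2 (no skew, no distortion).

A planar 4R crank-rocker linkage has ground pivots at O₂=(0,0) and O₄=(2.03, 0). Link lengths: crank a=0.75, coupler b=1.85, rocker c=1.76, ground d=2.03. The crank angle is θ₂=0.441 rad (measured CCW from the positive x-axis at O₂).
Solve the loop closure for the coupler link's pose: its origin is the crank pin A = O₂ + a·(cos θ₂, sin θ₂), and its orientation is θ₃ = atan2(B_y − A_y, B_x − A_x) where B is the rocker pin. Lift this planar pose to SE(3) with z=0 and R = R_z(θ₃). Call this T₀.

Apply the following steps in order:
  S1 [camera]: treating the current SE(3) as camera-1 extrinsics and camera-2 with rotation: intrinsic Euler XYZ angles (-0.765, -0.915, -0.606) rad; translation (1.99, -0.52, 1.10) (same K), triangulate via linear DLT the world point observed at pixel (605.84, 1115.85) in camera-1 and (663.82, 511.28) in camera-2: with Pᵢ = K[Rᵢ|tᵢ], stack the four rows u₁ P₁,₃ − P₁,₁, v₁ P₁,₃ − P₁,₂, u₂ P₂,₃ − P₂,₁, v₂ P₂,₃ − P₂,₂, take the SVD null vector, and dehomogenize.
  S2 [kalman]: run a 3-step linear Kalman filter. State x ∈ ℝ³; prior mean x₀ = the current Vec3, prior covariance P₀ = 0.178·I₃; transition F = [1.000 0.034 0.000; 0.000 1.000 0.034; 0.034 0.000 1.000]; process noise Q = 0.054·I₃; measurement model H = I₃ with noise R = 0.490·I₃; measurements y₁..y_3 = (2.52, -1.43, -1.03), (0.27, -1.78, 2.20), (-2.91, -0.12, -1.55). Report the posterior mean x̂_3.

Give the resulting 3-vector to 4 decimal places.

source (fourbar_fk): coupler pose = R=[0.6339 -0.7734 0.0000; 0.7734 0.6339 0.0000; 0.0000 0.0000 1.0000], t=(0.6782, 0.3201, 0.0000)
after S1 (triangulate): (1.9956, 1.3141, 1.7915)
after S2 (kf_track): (0.2476, -0.2130, 0.4808)

result = (0.2476, -0.2130, 0.4808)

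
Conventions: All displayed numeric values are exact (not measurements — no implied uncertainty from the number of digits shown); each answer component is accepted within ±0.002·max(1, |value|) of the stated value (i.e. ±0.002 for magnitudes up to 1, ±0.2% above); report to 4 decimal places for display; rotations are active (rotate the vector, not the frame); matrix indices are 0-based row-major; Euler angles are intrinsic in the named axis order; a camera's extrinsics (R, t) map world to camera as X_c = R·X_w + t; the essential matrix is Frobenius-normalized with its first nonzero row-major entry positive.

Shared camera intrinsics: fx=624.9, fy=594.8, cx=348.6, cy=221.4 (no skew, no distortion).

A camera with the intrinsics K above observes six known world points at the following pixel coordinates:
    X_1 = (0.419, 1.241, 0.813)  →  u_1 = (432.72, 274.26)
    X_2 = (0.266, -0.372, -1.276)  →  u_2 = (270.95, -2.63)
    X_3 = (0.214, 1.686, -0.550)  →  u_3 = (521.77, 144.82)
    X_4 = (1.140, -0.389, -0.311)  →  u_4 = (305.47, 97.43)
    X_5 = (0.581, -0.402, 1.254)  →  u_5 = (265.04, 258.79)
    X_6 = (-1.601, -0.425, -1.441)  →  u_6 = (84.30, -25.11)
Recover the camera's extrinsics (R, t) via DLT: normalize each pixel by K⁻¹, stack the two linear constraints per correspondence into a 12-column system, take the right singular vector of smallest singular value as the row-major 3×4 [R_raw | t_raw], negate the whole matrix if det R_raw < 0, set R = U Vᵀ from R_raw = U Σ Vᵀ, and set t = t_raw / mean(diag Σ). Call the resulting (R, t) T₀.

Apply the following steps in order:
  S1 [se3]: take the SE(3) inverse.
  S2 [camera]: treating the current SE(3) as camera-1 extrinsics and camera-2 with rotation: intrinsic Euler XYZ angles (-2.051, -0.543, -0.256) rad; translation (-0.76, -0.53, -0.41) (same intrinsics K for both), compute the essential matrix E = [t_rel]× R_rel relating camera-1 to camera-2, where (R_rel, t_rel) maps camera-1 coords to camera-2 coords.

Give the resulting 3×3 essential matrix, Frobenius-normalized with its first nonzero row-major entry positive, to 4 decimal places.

source (pnp_recover): camera pose = R=[0.3577 0.9257 -0.1229; -0.3610 0.2584 0.8960; 0.8612 -0.2761 0.4266], t=(-0.4901, -0.4300, 4.9003)
after S1 (invert_se3): R=[0.3577 -0.3610 0.8612; 0.9257 0.2584 -0.2761; -0.1229 0.8960 0.4266], t=(-4.2003, 1.9180, -1.7655)
after S2 (essential): [0.2512 0.0035 -0.4193; 0.0539 -0.3222 -0.4726; -0.4040 -0.5121 0.0739]

matrix = [0.2512 0.0035 -0.4193; 0.0539 -0.3222 -0.4726; -0.4040 -0.5121 0.0739]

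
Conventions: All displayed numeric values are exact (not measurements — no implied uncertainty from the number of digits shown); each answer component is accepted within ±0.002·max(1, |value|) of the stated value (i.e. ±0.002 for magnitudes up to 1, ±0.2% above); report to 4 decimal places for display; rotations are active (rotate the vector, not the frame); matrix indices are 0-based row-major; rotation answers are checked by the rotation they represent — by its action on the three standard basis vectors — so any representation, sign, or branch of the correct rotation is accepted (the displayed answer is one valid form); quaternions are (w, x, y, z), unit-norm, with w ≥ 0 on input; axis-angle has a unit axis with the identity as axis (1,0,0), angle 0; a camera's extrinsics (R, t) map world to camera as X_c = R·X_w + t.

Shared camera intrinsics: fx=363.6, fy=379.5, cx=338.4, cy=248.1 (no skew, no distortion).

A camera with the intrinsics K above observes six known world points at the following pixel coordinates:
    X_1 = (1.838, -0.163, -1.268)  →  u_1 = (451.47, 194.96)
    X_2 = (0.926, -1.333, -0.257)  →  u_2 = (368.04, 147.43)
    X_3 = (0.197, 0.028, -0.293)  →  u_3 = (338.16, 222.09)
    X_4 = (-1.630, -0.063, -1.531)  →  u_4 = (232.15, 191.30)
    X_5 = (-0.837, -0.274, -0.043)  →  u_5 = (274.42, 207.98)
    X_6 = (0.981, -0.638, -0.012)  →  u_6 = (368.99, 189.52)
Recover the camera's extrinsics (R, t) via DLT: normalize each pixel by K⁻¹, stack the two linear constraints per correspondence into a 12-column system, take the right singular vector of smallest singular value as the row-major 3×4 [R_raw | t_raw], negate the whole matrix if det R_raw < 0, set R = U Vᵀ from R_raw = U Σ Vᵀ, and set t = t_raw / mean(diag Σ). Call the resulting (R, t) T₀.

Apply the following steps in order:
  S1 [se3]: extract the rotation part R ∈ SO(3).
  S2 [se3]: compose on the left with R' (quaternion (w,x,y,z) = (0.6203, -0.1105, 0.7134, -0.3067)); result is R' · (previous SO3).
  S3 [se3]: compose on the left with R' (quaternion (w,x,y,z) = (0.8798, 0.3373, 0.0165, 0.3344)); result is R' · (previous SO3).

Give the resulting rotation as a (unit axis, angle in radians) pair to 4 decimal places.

rotation (axis_angle) = ((-0.2763, 0.8843, 0.3765), 1.3573)

source (pnp_recover): camera pose = R=[0.9375 0.0871 -0.3368; -0.0307 0.9851 0.1692; 0.3465 -0.1483 0.9262], t=(-0.2899, -0.3998, 6.4488)
after S1 (rot_of_se3): [0.9375 0.0871 -0.3368; -0.0307 0.9851 0.1692; 0.3465 -0.1483 0.9262]
after S2 (compose_so3): [0.1302 0.0602 0.9897; -0.6329 0.7734 0.0362; -0.7632 -0.6310 0.1388]
after S3 (compose_so3): [0.2720 -0.5605 0.7822; 0.1754 0.8281 0.5324; -0.9462 -0.0076 0.3236]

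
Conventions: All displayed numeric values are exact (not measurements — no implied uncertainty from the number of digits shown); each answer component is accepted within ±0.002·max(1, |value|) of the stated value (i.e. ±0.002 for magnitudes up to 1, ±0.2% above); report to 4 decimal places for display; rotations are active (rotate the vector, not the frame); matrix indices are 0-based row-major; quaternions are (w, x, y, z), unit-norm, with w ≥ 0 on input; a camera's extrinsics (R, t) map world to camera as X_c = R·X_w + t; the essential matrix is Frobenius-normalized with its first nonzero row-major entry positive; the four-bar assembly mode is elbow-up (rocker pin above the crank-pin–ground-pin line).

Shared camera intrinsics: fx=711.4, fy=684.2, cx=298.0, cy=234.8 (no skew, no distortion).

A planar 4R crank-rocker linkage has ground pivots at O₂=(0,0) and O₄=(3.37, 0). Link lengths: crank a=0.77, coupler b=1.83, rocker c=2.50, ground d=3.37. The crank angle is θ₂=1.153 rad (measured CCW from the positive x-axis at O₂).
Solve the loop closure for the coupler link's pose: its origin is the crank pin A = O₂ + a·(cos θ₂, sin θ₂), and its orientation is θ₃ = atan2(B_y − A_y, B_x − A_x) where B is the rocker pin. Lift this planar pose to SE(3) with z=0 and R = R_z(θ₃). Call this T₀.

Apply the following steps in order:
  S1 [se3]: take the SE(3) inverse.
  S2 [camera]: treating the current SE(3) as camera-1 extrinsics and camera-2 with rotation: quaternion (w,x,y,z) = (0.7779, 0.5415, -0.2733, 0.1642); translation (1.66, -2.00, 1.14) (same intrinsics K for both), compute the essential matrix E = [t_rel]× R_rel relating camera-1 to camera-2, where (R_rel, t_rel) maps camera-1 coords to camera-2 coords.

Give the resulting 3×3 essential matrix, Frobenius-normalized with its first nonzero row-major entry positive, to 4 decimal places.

matrix = [0.4830 0.2135 -0.3010; 0.2274 0.4814 0.2046; -0.1800 0.2812 0.4402]

source (fourbar_fk): coupler pose = R=[0.7679 -0.6406 0.0000; 0.6406 0.7679 0.0000; 0.0000 0.0000 1.0000], t=(0.3124, 0.7038, 0.0000)
after S1 (invert_se3): R=[0.7679 0.6406 0.0000; -0.6406 0.7679 0.0000; 0.0000 0.0000 1.0000], t=(-0.6907, -0.3403, 0.0000)
after S2 (essential): [0.4830 0.2135 -0.3010; 0.2274 0.4814 0.2046; -0.1800 0.2812 0.4402]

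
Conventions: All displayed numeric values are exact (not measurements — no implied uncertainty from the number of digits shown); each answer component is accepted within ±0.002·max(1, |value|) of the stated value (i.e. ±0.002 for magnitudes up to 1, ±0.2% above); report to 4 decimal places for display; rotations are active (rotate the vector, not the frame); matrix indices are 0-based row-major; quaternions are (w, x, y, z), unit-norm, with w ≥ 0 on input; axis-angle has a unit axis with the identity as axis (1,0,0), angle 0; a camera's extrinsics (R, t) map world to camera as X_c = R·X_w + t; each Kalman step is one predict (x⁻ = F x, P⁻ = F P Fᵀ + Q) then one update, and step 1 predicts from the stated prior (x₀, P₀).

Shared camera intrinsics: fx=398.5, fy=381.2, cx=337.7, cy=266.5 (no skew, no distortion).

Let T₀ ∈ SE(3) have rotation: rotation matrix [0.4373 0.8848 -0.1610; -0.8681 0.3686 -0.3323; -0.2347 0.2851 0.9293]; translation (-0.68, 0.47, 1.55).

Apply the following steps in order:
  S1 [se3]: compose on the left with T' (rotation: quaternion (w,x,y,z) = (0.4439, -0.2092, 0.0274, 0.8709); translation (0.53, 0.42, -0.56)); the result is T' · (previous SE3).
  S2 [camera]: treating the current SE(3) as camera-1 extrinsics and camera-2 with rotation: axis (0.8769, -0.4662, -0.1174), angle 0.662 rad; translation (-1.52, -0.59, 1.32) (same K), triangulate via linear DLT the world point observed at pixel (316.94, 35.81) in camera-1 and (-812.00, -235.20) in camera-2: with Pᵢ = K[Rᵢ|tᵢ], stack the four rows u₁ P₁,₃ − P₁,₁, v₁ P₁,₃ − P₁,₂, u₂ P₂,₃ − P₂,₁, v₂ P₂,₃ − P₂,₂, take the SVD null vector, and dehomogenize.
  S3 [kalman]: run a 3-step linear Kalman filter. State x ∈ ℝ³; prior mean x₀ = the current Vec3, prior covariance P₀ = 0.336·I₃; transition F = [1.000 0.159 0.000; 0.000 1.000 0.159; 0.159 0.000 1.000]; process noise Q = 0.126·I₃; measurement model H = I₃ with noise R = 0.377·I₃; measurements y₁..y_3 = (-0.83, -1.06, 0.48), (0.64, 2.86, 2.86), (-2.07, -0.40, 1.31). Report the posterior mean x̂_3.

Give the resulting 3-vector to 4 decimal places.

after S1 (compose_se3): R=[0.5343 -0.8448 0.0282; 0.8030 0.5177 0.2952; -0.2640 -0.1351 0.9550], t=(-0.0133, -0.0202, 1.0515)
after S2 (triangulate): (-1.5661, -0.8294, 0.8623)
after S3 (kf_track): (-1.0299, 0.4870, 1.3933)

result = (-1.0299, 0.4870, 1.3933)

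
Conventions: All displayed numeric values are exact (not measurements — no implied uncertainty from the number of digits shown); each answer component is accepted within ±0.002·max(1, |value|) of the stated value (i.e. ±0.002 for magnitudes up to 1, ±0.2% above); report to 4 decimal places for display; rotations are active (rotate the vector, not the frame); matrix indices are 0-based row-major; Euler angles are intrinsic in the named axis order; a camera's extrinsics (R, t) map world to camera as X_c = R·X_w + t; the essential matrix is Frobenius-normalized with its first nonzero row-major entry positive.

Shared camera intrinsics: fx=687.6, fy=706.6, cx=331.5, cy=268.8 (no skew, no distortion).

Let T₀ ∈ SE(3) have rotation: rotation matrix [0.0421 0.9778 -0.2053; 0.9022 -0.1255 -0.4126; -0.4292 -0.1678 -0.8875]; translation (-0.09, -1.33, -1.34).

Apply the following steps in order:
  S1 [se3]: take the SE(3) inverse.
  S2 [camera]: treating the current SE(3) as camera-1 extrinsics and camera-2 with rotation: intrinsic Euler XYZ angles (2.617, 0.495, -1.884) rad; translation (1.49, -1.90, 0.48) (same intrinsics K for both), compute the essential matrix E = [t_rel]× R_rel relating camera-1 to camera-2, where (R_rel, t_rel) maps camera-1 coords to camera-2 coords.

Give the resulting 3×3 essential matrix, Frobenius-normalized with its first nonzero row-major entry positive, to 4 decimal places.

matrix = [0.5534 -0.0222 0.4341; -0.2337 0.1991 0.2118; -0.2781 0.3222 0.4297]

after S1 (invert_se3): R=[0.0421 0.9022 -0.4292; 0.9778 -0.1255 -0.1678; -0.2053 -0.4126 -0.8875], t=(0.6286, -0.3038, -1.7565)
after S2 (essential): [0.5534 -0.0222 0.4341; -0.2337 0.1991 0.2118; -0.2781 0.3222 0.4297]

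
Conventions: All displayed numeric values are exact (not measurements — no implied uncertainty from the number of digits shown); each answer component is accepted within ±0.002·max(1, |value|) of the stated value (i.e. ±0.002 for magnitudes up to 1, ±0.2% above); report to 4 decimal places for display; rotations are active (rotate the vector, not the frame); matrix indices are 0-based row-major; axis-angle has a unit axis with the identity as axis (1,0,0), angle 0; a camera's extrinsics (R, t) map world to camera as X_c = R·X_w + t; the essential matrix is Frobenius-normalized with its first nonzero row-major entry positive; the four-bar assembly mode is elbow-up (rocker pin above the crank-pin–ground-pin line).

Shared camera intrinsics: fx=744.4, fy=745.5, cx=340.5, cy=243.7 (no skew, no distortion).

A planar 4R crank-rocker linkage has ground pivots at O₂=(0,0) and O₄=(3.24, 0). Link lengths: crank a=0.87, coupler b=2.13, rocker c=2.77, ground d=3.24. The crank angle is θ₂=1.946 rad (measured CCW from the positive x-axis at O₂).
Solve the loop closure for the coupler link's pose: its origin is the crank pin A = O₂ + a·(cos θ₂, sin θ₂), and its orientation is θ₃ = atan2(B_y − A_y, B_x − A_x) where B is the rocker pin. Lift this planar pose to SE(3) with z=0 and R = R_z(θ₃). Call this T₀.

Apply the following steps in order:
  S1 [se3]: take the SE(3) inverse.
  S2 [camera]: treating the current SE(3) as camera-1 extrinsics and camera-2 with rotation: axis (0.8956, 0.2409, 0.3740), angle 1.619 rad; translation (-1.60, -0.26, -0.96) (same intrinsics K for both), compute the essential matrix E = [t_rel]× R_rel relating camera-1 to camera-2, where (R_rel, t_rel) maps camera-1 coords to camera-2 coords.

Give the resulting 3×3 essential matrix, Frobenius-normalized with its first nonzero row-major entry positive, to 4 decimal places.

source (fourbar_fk): coupler pose = R=[0.8063 -0.5915 0.0000; 0.5915 0.8063 0.0000; 0.0000 0.0000 1.0000], t=(-0.3188, 0.8095, 0.0000)
after S1 (invert_se3): R=[0.8063 0.5915 0.0000; -0.5915 0.8063 0.0000; 0.0000 0.0000 1.0000], t=(-0.2217, -0.8413, 0.0000)
after S2 (essential): [0.0702 0.1358 0.0694; -0.4256 -0.5427 -0.0275; 0.2525 -0.1464 -0.6405]

matrix = [0.0702 0.1358 0.0694; -0.4256 -0.5427 -0.0275; 0.2525 -0.1464 -0.6405]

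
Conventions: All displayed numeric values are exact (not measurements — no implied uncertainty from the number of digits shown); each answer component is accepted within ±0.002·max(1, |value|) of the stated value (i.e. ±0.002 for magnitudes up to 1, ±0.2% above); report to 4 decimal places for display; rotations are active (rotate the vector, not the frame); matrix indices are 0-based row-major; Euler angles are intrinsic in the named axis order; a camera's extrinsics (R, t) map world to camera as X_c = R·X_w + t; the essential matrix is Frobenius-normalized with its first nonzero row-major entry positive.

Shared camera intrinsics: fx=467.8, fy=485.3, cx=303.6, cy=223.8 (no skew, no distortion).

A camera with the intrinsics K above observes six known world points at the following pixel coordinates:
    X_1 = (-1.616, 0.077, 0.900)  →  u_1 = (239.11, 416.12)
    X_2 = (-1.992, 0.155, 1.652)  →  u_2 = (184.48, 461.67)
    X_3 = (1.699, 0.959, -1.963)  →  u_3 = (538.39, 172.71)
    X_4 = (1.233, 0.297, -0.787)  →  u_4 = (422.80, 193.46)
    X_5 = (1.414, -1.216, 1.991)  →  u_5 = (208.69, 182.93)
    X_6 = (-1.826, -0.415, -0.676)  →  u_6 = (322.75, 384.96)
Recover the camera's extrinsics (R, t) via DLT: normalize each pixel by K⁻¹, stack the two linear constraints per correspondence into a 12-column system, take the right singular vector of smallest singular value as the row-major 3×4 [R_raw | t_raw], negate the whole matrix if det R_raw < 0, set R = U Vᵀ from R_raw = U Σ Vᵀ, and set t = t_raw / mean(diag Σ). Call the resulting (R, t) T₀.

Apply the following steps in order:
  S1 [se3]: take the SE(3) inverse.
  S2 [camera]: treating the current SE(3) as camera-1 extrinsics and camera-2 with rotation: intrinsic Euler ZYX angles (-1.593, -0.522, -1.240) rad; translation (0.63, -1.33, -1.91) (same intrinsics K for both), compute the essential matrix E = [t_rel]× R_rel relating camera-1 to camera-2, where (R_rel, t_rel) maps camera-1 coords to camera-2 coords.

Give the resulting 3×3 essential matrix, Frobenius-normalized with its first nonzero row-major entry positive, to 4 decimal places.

matrix = [0.1057 0.0378 -0.1047; 0.6320 -0.0591 -0.2804; -0.1833 0.4804 -0.4801]

source (pnp_recover): camera pose = R=[0.2731 0.6177 -0.7375; -0.6481 0.6847 0.3335; 0.7109 0.3869 0.5873], t=(0.4000, 0.4899, 5.3597)
after S1 (invert_se3): R=[0.2731 -0.6481 0.7109; 0.6177 0.6847 0.3869; -0.7375 0.3335 0.5873], t=(-3.6019, -2.6563, -3.0160)
after S2 (essential): [0.1057 0.0378 -0.1047; 0.6320 -0.0591 -0.2804; -0.1833 0.4804 -0.4801]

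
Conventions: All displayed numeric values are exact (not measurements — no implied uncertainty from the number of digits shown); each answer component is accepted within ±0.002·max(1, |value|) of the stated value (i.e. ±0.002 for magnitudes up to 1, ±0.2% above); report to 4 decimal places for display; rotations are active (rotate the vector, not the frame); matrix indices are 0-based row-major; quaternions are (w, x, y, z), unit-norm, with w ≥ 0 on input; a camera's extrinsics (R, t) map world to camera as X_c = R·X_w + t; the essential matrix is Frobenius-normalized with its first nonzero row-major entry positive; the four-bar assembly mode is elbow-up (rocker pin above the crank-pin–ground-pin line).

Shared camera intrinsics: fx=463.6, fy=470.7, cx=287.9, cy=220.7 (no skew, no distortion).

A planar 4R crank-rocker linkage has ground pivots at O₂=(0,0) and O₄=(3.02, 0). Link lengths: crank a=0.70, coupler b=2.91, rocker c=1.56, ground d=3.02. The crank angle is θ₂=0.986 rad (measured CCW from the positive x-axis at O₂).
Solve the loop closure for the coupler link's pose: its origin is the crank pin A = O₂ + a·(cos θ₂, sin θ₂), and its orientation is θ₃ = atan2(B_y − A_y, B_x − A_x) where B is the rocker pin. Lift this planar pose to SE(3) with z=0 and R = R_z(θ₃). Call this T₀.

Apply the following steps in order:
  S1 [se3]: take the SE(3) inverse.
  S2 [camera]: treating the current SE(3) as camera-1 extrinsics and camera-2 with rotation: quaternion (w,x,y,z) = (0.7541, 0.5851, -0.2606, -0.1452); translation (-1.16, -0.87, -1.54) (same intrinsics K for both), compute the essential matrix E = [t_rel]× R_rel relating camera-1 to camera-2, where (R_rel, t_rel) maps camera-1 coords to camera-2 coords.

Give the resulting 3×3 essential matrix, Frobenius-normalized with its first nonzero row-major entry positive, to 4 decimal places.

matrix = [0.3830 0.1676 0.4017; 0.0879 -0.4797 -0.3011; -0.4719 0.3224 -0.0935]

source (fourbar_fk): coupler pose = R=[0.9425 -0.3342 0.0000; 0.3342 0.9425 0.0000; 0.0000 0.0000 1.0000], t=(0.3864, 0.5837, 0.0000)
after S1 (invert_se3): R=[0.9425 0.3342 0.0000; -0.3342 0.9425 0.0000; 0.0000 0.0000 1.0000], t=(-0.5593, -0.4210, 0.0000)
after S2 (essential): [0.3830 0.1676 0.4017; 0.0879 -0.4797 -0.3011; -0.4719 0.3224 -0.0935]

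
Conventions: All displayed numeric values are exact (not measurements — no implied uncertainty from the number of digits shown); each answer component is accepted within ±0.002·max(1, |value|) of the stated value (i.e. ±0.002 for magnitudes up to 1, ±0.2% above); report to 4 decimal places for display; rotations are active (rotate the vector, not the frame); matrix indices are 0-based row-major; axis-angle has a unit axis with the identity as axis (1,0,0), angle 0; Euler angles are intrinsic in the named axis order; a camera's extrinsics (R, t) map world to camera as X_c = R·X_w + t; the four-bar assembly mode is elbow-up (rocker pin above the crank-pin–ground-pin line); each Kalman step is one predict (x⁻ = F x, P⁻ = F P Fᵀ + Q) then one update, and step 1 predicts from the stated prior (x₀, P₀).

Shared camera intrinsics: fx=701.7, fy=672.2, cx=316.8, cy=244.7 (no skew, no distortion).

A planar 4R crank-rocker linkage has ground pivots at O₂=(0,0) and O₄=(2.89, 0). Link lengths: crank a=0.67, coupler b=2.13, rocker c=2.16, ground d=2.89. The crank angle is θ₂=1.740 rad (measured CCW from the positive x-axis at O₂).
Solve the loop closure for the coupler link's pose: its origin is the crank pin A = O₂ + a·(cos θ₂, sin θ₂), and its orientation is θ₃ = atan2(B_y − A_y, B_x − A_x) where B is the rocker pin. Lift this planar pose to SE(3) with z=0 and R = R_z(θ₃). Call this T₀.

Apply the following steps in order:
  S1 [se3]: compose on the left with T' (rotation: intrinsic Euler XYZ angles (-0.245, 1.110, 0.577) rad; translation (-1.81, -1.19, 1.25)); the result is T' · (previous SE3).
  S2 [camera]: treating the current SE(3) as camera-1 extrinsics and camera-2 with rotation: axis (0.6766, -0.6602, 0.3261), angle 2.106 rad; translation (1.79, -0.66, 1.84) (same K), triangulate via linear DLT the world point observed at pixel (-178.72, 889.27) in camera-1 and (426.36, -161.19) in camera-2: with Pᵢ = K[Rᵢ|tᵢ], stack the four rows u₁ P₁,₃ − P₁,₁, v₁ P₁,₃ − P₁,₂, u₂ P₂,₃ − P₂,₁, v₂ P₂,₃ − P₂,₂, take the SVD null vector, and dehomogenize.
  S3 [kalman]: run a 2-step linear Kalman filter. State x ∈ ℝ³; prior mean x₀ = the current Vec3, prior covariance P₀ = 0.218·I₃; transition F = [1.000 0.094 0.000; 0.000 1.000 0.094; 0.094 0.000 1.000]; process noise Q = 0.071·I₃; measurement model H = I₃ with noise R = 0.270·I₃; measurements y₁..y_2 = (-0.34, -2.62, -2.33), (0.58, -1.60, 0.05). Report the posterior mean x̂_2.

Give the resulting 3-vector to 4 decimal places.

result = (0.5738, -1.1378, -0.3728)

source (fourbar_fk): coupler pose = R=[0.8461 -0.5330 0.0000; 0.5330 0.8461 0.0000; 0.0000 0.0000 1.0000], t=(-0.1128, 0.6604, 0.0000)
after S1 (compose_se3): R=[0.1861 -0.4039 0.8957; 0.7902 0.6032 0.1079; -0.5839 0.6877 0.4314], t=(-2.0122, -0.6139, 1.5259)
after S2 (triangulate): (1.8296, 1.3985, 1.0283)
after S3 (kf_track): (0.5738, -1.1378, -0.3728)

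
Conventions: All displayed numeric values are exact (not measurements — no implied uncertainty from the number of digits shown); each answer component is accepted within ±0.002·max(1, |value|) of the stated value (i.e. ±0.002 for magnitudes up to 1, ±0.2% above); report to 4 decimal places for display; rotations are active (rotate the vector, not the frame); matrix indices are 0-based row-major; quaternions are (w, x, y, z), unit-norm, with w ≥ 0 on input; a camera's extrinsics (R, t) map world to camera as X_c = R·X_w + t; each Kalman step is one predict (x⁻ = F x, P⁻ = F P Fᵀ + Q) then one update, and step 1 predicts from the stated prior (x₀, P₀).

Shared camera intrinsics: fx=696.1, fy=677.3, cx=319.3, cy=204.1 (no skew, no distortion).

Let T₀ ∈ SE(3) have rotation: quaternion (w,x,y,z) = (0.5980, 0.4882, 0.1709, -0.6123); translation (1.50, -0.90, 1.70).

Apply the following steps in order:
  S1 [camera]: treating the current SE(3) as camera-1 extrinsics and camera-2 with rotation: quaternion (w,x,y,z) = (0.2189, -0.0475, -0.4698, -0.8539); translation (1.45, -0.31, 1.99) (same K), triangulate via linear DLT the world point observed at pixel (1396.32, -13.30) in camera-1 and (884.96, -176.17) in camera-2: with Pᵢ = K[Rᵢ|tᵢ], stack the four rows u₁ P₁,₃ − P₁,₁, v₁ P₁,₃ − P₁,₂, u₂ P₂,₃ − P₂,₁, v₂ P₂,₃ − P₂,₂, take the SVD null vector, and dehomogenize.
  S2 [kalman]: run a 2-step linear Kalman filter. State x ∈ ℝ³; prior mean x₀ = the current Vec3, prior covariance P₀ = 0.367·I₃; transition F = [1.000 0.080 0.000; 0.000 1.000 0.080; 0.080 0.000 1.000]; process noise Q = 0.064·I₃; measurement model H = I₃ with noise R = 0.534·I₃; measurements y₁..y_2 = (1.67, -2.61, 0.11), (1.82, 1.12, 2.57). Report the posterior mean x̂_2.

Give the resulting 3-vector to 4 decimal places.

after S1 (triangulate): (-0.0812, 1.4904, -0.6923)
after S2 (kf_track): (1.1901, 0.2587, 0.7830)

result = (1.1901, 0.2587, 0.7830)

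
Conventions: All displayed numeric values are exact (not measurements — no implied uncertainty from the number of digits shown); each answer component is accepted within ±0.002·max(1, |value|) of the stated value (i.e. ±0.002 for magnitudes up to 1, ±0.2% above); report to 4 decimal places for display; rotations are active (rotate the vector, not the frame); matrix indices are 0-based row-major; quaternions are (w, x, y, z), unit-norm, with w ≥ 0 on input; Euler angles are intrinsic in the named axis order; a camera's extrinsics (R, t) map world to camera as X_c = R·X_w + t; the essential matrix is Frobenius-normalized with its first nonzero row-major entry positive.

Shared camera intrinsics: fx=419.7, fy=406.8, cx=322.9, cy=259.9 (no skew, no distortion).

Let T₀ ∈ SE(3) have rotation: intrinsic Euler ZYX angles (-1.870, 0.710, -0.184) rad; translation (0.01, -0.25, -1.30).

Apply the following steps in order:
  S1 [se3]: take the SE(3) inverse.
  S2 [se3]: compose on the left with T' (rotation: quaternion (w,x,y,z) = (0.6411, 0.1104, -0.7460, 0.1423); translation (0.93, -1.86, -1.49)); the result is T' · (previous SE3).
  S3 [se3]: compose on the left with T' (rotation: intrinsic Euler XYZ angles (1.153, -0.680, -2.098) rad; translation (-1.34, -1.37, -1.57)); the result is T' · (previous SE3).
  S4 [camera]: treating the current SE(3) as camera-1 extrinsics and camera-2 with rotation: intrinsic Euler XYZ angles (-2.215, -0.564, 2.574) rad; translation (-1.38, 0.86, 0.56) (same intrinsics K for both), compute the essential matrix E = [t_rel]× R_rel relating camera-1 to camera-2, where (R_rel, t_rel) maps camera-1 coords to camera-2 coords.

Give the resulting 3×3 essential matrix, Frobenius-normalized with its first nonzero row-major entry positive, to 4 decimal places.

matrix = [0.0431 -0.4542 -0.3890; -0.3180 -0.1139 0.4790; 0.2433 0.4779 -0.0969]

after S1 (invert_se3): R=[-0.2235 -0.7247 -0.6518; 0.9746 -0.1758 -0.1388; -0.0141 -0.6663 0.7456], t=(-1.0263, -0.2341, 0.8028)
after S2 (compose_se3): R=[-0.2910 0.7887 -0.5415; 0.9124 0.0585 -0.4052; -0.2879 -0.6119 -0.7367], t=(0.4262, -2.3812, -2.5978)
after S3 (compose_se3): R=[0.9080 0.1155 0.4028; -0.4169 0.3454 0.8408; -0.0420 -0.9313 0.3618], t=(-1.4734, 2.1188, -2.2110)
after S4 (essential): [0.0431 -0.4542 -0.3890; -0.3180 -0.1139 0.4790; 0.2433 0.4779 -0.0969]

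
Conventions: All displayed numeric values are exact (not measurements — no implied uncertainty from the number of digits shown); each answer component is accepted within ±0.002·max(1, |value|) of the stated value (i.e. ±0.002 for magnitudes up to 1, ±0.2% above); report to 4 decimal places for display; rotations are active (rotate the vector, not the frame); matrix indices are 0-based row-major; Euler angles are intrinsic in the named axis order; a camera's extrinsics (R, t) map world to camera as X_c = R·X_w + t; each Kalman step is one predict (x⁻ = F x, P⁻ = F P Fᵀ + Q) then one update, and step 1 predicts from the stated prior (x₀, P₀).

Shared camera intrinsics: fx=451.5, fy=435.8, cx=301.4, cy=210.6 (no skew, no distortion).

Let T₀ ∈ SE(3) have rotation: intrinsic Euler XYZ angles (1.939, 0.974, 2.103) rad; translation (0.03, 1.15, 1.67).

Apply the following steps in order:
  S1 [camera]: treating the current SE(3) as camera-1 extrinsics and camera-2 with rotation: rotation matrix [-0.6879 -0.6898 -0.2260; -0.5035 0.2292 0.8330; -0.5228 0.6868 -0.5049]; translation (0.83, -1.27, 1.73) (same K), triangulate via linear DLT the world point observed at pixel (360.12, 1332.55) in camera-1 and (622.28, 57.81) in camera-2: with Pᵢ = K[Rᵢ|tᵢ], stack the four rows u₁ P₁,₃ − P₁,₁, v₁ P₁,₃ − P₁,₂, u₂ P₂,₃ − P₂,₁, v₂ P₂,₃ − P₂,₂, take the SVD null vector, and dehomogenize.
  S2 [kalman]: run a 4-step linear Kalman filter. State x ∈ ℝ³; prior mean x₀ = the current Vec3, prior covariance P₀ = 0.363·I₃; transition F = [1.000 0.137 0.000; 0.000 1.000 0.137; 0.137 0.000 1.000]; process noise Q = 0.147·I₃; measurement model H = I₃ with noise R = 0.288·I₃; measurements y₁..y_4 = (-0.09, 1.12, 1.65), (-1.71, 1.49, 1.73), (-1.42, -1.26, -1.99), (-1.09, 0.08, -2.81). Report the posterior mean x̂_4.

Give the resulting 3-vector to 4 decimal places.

result = (-1.2348, -0.0658, -1.7643)

after S1 (triangulate): (-1.3345, -0.0225, -0.3696)
after S2 (kf_track): (-1.2348, -0.0658, -1.7643)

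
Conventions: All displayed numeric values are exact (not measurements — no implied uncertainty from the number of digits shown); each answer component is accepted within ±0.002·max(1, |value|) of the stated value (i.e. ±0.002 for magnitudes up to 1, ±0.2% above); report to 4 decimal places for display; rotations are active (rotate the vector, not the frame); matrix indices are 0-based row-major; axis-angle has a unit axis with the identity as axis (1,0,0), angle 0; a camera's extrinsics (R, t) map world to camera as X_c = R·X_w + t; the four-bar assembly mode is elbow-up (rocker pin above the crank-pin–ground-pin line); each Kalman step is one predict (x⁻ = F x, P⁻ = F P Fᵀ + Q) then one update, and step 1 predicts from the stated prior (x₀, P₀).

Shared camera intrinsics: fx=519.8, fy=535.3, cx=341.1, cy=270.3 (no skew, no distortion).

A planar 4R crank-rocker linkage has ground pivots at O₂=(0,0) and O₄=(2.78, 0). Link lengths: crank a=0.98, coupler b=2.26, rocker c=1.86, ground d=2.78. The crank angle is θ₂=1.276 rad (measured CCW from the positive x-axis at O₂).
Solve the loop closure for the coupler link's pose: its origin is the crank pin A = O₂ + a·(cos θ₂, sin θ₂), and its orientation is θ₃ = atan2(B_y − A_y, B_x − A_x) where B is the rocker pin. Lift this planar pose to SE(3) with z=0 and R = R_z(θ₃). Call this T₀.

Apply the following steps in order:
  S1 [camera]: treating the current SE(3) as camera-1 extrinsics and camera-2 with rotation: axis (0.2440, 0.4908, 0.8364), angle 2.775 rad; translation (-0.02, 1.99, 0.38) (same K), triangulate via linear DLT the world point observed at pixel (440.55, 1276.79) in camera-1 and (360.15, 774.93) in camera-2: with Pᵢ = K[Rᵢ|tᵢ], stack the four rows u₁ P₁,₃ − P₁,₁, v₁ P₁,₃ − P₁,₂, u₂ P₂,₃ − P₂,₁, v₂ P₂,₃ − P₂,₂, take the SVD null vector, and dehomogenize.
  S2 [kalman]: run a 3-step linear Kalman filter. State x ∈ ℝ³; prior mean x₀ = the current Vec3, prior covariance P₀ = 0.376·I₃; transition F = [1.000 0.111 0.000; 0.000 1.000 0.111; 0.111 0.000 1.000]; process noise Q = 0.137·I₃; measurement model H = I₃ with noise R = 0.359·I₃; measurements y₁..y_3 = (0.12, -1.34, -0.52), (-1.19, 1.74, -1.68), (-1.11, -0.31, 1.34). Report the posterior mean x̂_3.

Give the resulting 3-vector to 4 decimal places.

result = (-0.6673, 0.2617, 0.2147)

source (fourbar_fk): coupler pose = R=[0.9218 -0.3876 0.0000; 0.3876 0.9218 0.0000; 0.0000 0.0000 1.0000], t=(0.2847, 0.9377, 0.0000)
after S1 (triangulate): (0.7811, 1.8248, 1.5544)
after S2 (kf_track): (-0.6673, 0.2617, 0.2147)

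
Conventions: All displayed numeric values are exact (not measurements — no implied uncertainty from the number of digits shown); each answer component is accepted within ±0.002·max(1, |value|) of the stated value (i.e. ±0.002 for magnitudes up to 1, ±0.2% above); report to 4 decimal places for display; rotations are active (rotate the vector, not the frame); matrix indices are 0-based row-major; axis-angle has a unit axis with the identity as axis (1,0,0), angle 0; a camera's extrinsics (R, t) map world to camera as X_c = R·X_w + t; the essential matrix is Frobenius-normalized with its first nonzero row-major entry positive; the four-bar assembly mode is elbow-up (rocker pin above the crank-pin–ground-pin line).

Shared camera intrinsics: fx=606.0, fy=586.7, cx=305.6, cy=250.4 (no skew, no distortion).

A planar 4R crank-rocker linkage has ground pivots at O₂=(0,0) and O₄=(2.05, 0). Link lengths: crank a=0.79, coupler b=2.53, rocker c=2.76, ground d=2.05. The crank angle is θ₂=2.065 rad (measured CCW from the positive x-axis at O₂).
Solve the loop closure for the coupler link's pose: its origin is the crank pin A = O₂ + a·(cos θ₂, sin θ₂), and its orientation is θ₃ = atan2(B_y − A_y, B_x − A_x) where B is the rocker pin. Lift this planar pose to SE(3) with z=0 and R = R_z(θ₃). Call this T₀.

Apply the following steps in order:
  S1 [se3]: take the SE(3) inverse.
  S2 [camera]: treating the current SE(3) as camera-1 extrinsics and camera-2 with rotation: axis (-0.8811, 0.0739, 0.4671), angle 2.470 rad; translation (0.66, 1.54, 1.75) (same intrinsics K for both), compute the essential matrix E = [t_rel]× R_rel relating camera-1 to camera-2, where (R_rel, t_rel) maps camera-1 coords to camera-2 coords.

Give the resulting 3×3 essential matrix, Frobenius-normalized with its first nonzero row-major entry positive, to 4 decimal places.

source (fourbar_fk): coupler pose = R=[0.6399 -0.7685 0.0000; 0.7685 0.6399 0.0000; 0.0000 0.0000 1.0000], t=(-0.3747, 0.6955, 0.0000)
after S1 (invert_se3): R=[0.6399 0.7685 0.0000; -0.7685 0.6399 -0.0000; 0.0000 0.0000 1.0000], t=(-0.2947, -0.7330, 0.0000)
after S2 (essential): [0.0014 0.4862 -0.5105; 0.0926 -0.4620 -0.4032; -0.0511 0.2108 0.2672]

matrix = [0.0014 0.4862 -0.5105; 0.0926 -0.4620 -0.4032; -0.0511 0.2108 0.2672]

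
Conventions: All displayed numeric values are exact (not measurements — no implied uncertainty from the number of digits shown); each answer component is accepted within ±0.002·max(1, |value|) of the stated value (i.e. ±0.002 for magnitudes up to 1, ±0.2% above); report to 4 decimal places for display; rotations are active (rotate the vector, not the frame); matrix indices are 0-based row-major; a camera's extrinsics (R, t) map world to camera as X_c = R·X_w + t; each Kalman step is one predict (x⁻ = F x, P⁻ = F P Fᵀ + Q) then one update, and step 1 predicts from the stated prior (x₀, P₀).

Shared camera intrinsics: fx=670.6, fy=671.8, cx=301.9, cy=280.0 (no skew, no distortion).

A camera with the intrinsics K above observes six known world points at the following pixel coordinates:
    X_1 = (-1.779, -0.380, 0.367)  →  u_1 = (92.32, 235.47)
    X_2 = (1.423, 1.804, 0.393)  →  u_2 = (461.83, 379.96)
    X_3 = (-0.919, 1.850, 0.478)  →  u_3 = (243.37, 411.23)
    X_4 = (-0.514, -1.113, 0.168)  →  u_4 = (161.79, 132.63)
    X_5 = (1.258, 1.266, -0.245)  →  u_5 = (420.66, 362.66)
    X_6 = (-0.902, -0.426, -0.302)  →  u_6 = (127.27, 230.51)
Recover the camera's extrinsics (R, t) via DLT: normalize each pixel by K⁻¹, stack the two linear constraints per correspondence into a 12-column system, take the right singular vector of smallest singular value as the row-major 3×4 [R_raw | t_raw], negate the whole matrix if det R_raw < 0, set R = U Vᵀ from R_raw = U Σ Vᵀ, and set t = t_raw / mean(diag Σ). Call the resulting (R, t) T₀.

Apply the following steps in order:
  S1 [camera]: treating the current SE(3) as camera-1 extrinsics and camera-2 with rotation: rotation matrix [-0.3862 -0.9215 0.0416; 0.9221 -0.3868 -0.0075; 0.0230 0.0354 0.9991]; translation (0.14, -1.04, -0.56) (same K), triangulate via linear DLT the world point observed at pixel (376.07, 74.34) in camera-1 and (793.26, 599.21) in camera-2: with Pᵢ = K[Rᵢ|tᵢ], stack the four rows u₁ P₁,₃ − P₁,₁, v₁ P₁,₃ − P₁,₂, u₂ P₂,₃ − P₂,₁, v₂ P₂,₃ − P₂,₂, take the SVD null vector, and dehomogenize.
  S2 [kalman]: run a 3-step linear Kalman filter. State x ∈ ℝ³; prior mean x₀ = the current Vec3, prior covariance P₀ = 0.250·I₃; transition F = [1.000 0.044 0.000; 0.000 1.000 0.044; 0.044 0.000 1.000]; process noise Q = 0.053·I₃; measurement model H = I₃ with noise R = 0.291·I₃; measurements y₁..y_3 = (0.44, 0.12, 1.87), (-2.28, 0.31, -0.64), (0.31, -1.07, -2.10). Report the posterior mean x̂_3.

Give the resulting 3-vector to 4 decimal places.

result = (-0.2401, -0.4791, -0.3308)

source (pnp_recover): camera pose = R=[0.9099 0.3023 0.2840; -0.1960 0.9168 -0.3479; -0.3656 0.2609 0.8935], t=(-0.4799, -0.3200, 5.8699)
after S1 (triangulate): (1.1884, -1.0042, 1.4812)
after S2 (kf_track): (-0.2401, -0.4791, -0.3308)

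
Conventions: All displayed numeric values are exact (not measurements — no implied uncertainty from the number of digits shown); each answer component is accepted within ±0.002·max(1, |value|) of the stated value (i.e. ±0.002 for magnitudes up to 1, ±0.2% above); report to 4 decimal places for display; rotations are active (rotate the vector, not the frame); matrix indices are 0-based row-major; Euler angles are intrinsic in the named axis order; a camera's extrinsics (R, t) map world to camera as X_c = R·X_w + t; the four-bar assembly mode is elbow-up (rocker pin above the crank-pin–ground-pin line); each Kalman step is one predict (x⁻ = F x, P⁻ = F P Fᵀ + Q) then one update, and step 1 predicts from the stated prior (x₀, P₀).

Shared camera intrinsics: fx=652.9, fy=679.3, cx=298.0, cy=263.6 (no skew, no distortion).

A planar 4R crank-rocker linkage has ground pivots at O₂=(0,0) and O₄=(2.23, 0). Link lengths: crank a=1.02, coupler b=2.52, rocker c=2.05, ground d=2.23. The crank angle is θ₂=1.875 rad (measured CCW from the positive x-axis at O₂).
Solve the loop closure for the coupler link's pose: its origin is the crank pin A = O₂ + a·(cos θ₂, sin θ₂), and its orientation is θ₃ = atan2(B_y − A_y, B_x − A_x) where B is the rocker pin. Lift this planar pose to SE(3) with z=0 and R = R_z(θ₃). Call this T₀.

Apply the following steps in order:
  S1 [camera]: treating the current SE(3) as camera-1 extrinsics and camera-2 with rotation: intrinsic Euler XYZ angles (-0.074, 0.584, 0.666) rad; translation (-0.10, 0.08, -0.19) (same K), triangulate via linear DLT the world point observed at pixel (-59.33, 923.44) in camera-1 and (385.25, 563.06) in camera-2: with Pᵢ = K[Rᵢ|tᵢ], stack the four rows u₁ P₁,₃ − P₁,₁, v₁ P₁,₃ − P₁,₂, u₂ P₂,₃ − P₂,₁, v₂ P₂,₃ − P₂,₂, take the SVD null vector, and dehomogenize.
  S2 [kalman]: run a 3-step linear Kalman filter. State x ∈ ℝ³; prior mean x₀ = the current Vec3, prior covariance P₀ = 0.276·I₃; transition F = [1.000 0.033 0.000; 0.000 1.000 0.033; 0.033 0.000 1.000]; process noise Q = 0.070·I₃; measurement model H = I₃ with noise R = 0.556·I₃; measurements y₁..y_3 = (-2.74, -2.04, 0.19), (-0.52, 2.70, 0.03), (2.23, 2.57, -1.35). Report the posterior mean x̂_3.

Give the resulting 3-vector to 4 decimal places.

result = (0.0516, 1.3541, 0.0767)

source (fourbar_fk): coupler pose = R=[0.9069 -0.4212 0.0000; 0.4212 0.9069 0.0000; 0.0000 0.0000 1.0000], t=(-0.3055, 0.9732, 0.0000)
after S1 (triangulate): (-0.2758, 0.8109, 1.6394)
after S2 (kf_track): (0.0516, 1.3541, 0.0767)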